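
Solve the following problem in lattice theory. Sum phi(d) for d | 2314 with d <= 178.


Divisors of 2314 up to 178: [1, 2, 13, 26, 89, 178]
phi values: [1, 1, 12, 12, 88, 88]
Sum = 202


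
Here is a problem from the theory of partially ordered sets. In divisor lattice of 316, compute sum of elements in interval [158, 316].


Interval [158,316] in divisors of 316: [158, 316]
Sum = 474


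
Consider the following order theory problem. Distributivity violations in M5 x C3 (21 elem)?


Distributive law: a ^ (b v c) = (a ^ b) v (a ^ c).
Check all 21^3 = 9261 ordered triples (a,b,c).
  e.g. a=(a1,0), b=(a2,0), c=(a3,0): lhs=(a1,0) != rhs=(0,0)
  e.g. a=(a1,0), b=(a2,0), c=(a3,1): lhs=(a1,0) != rhs=(0,0)
Total violating triples: 1620


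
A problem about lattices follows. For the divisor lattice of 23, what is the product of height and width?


Height = length of longest chain minus 1; width = size of largest antichain.
A maximum chain: 1 | 23  (height 1).
A maximum antichain: {1}  (width 1).
Product = 1 * 1 = 1


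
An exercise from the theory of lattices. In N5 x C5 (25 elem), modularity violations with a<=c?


Modular law: if a <= c then a v (b ^ c) = (a v b) ^ c.
Check all triples (a,b,c) with a <= c among 25 elements.
  e.g. a=(a,0), b=(c,0), c=(b,0): lhs=(a,0) != rhs=(b,0)
  e.g. a=(a,0), b=(c,1), c=(b,0): lhs=(a,0) != rhs=(b,0)
Total violating triples: 75


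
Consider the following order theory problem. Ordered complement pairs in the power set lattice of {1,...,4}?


Complement pair (a,b): a meet b = bottom, a join b = top.
Here: A intersect B = {} and A union B = {1,...,4}.
Pairs found: ({},{1,2,3,4}), ({1},{2,3,4}), ({2},{1,3,4}), ({3},{1,2,4}), ... (12 more)
Total ordered pairs: 16


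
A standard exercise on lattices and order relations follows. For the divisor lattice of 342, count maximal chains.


A maximal chain goes from the minimum element to a maximal element via cover relations.
Counting all min-to-max paths in the cover graph.
Total maximal chains: 12


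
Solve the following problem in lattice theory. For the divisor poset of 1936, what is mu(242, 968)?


In a divisor lattice, mu(a,b) = mu(b/a) where mu is the classical Mobius function.
b/a = 968/242 = 4
Prime factorization of 4: primes [2]
4 is not squarefree, so mu(4) = 0


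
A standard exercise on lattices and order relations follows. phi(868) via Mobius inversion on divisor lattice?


phi(n) = n * prod_{p|n} (1 - 1/p).
Prime divisors of 868: [2, 7, 31]
phi(868) = 868 * (1 - 1/2) * (1 - 1/7) * (1 - 1/31)
phi(868) = 360


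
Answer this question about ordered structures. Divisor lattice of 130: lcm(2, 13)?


Join=lcm.
gcd(2,13)=1
lcm=26


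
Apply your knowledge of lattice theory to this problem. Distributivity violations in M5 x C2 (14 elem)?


Distributive law: a ^ (b v c) = (a ^ b) v (a ^ c).
Check all 14^3 = 2744 ordered triples (a,b,c).
  e.g. a=(a1,0), b=(a2,0), c=(a3,0): lhs=(a1,0) != rhs=(0,0)
  e.g. a=(a1,0), b=(a2,0), c=(a3,1): lhs=(a1,0) != rhs=(0,0)
Total violating triples: 480


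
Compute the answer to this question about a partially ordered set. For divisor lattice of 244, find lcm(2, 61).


In a divisor lattice, join = lcm (least common multiple).
Compute lcm iteratively: start with first element, then lcm(current, next).
Elements: [2, 61]
lcm(2,61) = 122
Final lcm = 122


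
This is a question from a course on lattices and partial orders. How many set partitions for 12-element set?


B(n) = number of set partitions of an n-element set.
B(n) satisfies the recurrence: B(n+1) = sum_k C(n,k)*B(k).
B(12) = 4213597


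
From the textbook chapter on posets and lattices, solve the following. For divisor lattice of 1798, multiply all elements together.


Divisors of 1798: [1, 2, 29, 31, 58, 62, 899, 1798]
Product = n^(d(n)/2) = 1798^(8/2)
Product = 10451021702416


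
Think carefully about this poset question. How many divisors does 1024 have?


Divisors of 1024: [1, 2, 4, 8, 16, 32, 64, 128, 256, 512, 1024]
Count: 11


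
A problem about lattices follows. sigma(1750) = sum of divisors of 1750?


sigma(n) = sum of divisors.
Divisors of 1750: [1, 2, 5, 7, 10, 14, 25, 35, 50, 70, 125, 175, 250, 350, 875, 1750]
Sum = 3744


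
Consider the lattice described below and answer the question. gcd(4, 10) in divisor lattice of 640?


Meet=gcd.
gcd(4,10)=2


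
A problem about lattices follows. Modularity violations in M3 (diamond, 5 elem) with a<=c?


Modular law: if a <= c then a v (b ^ c) = (a v b) ^ c.
Check all triples (a,b,c) with a <= c among 5 elements.
This lattice is modular (diamonds M_m and their chain-products are modular).
Total violating triples: 0


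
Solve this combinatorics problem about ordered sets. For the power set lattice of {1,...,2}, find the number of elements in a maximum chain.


A chain is a totally ordered subset; we count the number of elements in a maximum chain.
Compute, for each element x, the size of the longest chain ending at x:
  {}: 1
  {1}: 2
  {2}: 2
  {1,2}: 3
A maximum chain: {} < {1} < {1,2}
Number of elements in the longest chain: 3


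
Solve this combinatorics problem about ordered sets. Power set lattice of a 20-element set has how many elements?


Power set = 2^n.
2^20 = 1048576


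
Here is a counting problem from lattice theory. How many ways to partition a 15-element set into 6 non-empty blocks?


S(n,k) = k*S(n-1,k) + S(n-1,k-1).
S(14,6) = 63436373, S(14,5) = 40075035
S(15,6) = 6*63436373 + 40075035 = 380618238 + 40075035
S(15,6) = 420693273


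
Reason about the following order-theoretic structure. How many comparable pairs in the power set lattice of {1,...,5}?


A comparable pair {a,b} has a < b or b < a in the order.
Count unordered pairs where one element is strictly below the other.
Examples: {{},{1}}, {{},{2}}, {{},{3}}, {{},{4}}, ...
Total comparable pairs: 211


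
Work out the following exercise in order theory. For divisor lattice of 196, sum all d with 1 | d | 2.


Interval [1,2] in divisors of 196: [1, 2]
Sum = 3


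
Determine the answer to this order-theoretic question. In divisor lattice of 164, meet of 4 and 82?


In a divisor lattice, meet = gcd (greatest common divisor).
By Euclidean algorithm or factoring: gcd(4,82) = 2


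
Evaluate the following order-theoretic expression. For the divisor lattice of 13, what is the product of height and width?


Height = length of longest chain minus 1; width = size of largest antichain.
A maximum chain: 1 | 13  (height 1).
A maximum antichain: {1}  (width 1).
Product = 1 * 1 = 1


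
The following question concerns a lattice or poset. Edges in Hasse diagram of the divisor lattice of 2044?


A cover relation a -< b holds when a < b with no c strictly between.
Cover relations:
  1 -< 2
  1 -< 7
  1 -< 73
  2 -< 4
  2 -< 14
  2 -< 146
  4 -< 28
  4 -< 292
  ...12 more
Total: 20


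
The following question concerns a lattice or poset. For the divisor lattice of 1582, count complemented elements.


An element a is complemented if some b has a meet b = bottom, a join b = top.
a is complemented iff gcd(a, n/a)=1, i.e. a is a unitary divisor of 1582.
Complemented elements: 1, 2, 7, 14, 113, 226, ... (2 more)
Count: 8


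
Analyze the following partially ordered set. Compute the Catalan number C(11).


C(n) = C(2n, n) / (n+1).
C(22, 11) = 705432
C(11) = 705432 / 12 = 58786


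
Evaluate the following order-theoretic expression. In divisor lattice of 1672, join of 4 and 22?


In a divisor lattice, join = lcm (least common multiple).
gcd(4,22) = 2
lcm(4,22) = 4*22/gcd = 88/2 = 44


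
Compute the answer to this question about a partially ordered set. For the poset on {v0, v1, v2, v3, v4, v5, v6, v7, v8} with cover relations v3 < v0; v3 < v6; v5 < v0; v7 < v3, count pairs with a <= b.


The order relation is {(a,b) : a <= b}, reflexive so it includes (a,a).
Examples: (v0,v0), (v1,v1), (v2,v2), (v3,v0), (v3,v3), ...
Total ordered pairs: 15


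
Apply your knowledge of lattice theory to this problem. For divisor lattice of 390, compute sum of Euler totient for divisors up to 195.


Divisors of 390 up to 195: [1, 2, 3, 5, 6, 10, 13, 15, 26, 30, 39, 65, 78, 130, 195]
phi values: [1, 1, 2, 4, 2, 4, 12, 8, 12, 8, 24, 48, 24, 48, 96]
Sum = 294


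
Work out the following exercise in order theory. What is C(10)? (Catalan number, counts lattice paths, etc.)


C(n) = C(2n, n) / (n+1).
C(20, 10) = 184756
C(10) = 184756 / 11 = 16796


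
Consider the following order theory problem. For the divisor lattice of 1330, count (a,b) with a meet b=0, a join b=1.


Complement pair (a,b): a meet b = bottom, a join b = top.
Here: gcd(a,b)=1 and lcm(a,b)=1330, i.e. a*b=1330 with a,b coprime.
Pairs found: (1,1330), (2,665), (5,266), (7,190), ... (12 more)
Total ordered pairs: 16


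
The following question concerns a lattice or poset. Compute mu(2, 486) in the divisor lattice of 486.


In a divisor lattice, mu(a,b) = mu(b/a) where mu is the classical Mobius function.
b/a = 486/2 = 243
Prime factorization of 243: primes [3]
243 is not squarefree, so mu(243) = 0


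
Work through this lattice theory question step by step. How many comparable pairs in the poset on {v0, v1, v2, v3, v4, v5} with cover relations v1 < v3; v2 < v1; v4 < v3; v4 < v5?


A comparable pair {a,b} has a < b or b < a in the order.
Count unordered pairs where one element is strictly below the other.
Examples: {v1,v2}, {v1,v3}, {v2,v3}, {v3,v4}, ...
Total comparable pairs: 5


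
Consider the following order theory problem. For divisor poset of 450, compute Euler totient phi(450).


phi(n) = n * prod_{p|n} (1 - 1/p).
Prime divisors of 450: [2, 3, 5]
phi(450) = 450 * (1 - 1/2) * (1 - 1/3) * (1 - 1/5)
phi(450) = 120


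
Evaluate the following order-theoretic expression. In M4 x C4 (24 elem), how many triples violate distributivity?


Distributive law: a ^ (b v c) = (a ^ b) v (a ^ c).
Check all 24^3 = 13824 ordered triples (a,b,c).
  e.g. a=(a1,0), b=(a2,0), c=(a3,0): lhs=(a1,0) != rhs=(0,0)
  e.g. a=(a1,0), b=(a2,0), c=(a3,1): lhs=(a1,0) != rhs=(0,0)
Total violating triples: 1536


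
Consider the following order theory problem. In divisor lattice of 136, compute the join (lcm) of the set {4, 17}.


In a divisor lattice, join = lcm (least common multiple).
Compute lcm iteratively: start with first element, then lcm(current, next).
Elements: [4, 17]
lcm(4,17) = 68
Final lcm = 68


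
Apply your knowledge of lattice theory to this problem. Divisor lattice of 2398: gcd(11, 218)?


Meet=gcd.
gcd(11,218)=1


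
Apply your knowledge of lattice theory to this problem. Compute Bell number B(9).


B(n) = number of set partitions of an n-element set.
B(n) satisfies the recurrence: B(n+1) = sum_k C(n,k)*B(k).
B(9) = 21147


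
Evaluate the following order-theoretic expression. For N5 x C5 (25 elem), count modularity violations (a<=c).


Modular law: if a <= c then a v (b ^ c) = (a v b) ^ c.
Check all triples (a,b,c) with a <= c among 25 elements.
  e.g. a=(a,0), b=(c,0), c=(b,0): lhs=(a,0) != rhs=(b,0)
  e.g. a=(a,0), b=(c,1), c=(b,0): lhs=(a,0) != rhs=(b,0)
Total violating triples: 75


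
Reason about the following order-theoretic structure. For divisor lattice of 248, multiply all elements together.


Divisors of 248: [1, 2, 4, 8, 31, 62, 124, 248]
Product = n^(d(n)/2) = 248^(8/2)
Product = 3782742016


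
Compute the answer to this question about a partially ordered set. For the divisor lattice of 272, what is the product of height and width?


Height = length of longest chain minus 1; width = size of largest antichain.
A maximum chain: 1 | 17 | 34 | 68 | 136 | 272  (height 5).
A maximum antichain: {2, 17}  (width 2).
Product = 5 * 2 = 10


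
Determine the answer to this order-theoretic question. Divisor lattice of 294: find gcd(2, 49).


In a divisor lattice, meet = gcd (greatest common divisor).
By Euclidean algorithm or factoring: gcd(2,49) = 1


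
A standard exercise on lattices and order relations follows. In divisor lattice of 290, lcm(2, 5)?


Join=lcm.
gcd(2,5)=1
lcm=10


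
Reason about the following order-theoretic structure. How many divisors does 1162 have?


Divisors of 1162: [1, 2, 7, 14, 83, 166, 581, 1162]
Count: 8


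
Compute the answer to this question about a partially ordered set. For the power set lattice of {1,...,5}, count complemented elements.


An element a is complemented if some b has a meet b = bottom, a join b = top.
every subset A has complement S\A, so all elements are complemented.
Complemented elements: {}, {1}, {2}, {3}, {4}, {5}, ... (26 more)
Count: 32


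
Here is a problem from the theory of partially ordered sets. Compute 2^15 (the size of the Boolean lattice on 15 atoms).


Power set = 2^n.
2^15 = 32768


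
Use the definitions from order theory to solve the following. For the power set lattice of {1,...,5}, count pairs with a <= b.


The order relation is {(a,b) : a <= b}, reflexive so it includes (a,a).
Examples: ({},{}), ({},{1,2}), ({},{1,2,3}), ({},{1,2,3,4}), ({},{1,2,3,4,5}), ...
Total ordered pairs: 243


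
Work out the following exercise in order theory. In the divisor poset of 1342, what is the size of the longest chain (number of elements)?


A chain is a totally ordered subset; we count the number of elements in a maximum chain.
Compute, for each element x, the size of the longest chain ending at x:
  1: 1
  2: 2
  11: 2
  61: 2
  22: 3
  122: 3
  ...
A maximum chain: 1 < 2 < 22 < 1342
Number of elements in the longest chain: 4


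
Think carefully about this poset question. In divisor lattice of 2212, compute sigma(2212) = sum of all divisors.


sigma(n) = sum of divisors.
Divisors of 2212: [1, 2, 4, 7, 14, 28, 79, 158, 316, 553, 1106, 2212]
Sum = 4480


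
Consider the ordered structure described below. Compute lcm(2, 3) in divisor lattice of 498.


In a divisor lattice, join = lcm (least common multiple).
gcd(2,3) = 1
lcm(2,3) = 2*3/gcd = 6/1 = 6


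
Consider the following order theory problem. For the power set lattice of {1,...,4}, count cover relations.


A cover relation a -< b holds when a < b with no c strictly between.
Cover relations:
  {} -< {1}
  {} -< {2}
  {} -< {3}
  {} -< {4}
  {1} -< {1,2}
  {1} -< {1,3}
  {1} -< {1,4}
  {2} -< {1,2}
  ...24 more
Total: 32


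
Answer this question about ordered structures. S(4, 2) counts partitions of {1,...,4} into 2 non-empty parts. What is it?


S(n,k) = k*S(n-1,k) + S(n-1,k-1).
S(3,2) = 3, S(3,1) = 1
S(4,2) = 2*3 + 1 = 6 + 1
S(4,2) = 7


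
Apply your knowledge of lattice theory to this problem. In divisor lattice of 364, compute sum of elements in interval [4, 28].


Interval [4,28] in divisors of 364: [4, 28]
Sum = 32


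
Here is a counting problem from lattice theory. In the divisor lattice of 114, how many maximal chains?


A maximal chain goes from the minimum element to a maximal element via cover relations.
Counting all min-to-max paths in the cover graph.
Total maximal chains: 6


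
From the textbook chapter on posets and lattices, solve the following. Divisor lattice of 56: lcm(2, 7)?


Join=lcm.
gcd(2,7)=1
lcm=14


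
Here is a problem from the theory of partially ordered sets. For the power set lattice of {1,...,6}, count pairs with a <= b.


The order relation is {(a,b) : a <= b}, reflexive so it includes (a,a).
Examples: ({},{}), ({},{1,2}), ({},{1,2,3}), ({},{1,2,3,4}), ({},{1,2,3,4,5}), ...
Total ordered pairs: 729


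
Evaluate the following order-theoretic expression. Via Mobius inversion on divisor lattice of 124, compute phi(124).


phi(n) = n * prod_{p|n} (1 - 1/p).
Prime divisors of 124: [2, 31]
phi(124) = 124 * (1 - 1/2) * (1 - 1/31)
phi(124) = 60


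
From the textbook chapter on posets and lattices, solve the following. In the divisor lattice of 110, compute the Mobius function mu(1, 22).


In a divisor lattice, mu(a,b) = mu(b/a) where mu is the classical Mobius function.
b/a = 22/1 = 22
Prime factorization of 22: primes [2, 11]
22 is squarefree with 2 prime factor(s), so mu(22) = (-1)^2 = 1


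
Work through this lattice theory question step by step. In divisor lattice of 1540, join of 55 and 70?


In a divisor lattice, join = lcm (least common multiple).
gcd(55,70) = 5
lcm(55,70) = 55*70/gcd = 3850/5 = 770


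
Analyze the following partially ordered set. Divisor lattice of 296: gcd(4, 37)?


Meet=gcd.
gcd(4,37)=1


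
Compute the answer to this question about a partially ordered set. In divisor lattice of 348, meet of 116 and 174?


In a divisor lattice, meet = gcd (greatest common divisor).
By Euclidean algorithm or factoring: gcd(116,174) = 58


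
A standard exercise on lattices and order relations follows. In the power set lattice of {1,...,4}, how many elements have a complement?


An element a is complemented if some b has a meet b = bottom, a join b = top.
every subset A has complement S\A, so all elements are complemented.
Complemented elements: {}, {1}, {2}, {3}, {4}, {1,2}, ... (10 more)
Count: 16


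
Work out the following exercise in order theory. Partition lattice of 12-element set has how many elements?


B(n) = number of set partitions of an n-element set.
B(n) satisfies the recurrence: B(n+1) = sum_k C(n,k)*B(k).
B(12) = 4213597


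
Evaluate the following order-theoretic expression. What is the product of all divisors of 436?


Divisors of 436: [1, 2, 4, 109, 218, 436]
Product = n^(d(n)/2) = 436^(6/2)
Product = 82881856


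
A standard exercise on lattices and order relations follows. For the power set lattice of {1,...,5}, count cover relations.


A cover relation a -< b holds when a < b with no c strictly between.
Cover relations:
  {} -< {1}
  {} -< {2}
  {} -< {3}
  {} -< {4}
  {} -< {5}
  {1} -< {1,2}
  {1} -< {1,3}
  {1} -< {1,4}
  ...72 more
Total: 80


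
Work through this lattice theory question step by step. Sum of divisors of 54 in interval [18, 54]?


Interval [18,54] in divisors of 54: [18, 54]
Sum = 72


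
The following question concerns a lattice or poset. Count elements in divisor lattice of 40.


Divisors of 40: [1, 2, 4, 5, 8, 10, 20, 40]
Count: 8


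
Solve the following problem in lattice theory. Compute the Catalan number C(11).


C(n) = C(2n, n) / (n+1).
C(22, 11) = 705432
C(11) = 705432 / 12 = 58786


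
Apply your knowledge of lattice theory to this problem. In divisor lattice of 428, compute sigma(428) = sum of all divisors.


sigma(n) = sum of divisors.
Divisors of 428: [1, 2, 4, 107, 214, 428]
Sum = 756


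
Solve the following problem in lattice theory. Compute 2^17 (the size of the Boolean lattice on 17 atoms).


Power set = 2^n.
2^17 = 131072


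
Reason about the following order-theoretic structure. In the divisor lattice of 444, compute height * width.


Height = length of longest chain minus 1; width = size of largest antichain.
A maximum chain: 1 | 37 | 111 | 222 | 444  (height 4).
A maximum antichain: {4, 6, 74, 111}  (width 4).
Product = 4 * 4 = 16


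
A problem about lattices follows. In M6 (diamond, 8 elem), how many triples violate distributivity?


Distributive law: a ^ (b v c) = (a ^ b) v (a ^ c).
Check all 8^3 = 512 ordered triples (a,b,c).
  e.g. a=a1, b=a2, c=a3: lhs=a1 != rhs=0
  e.g. a=a1, b=a2, c=a4: lhs=a1 != rhs=0
Total violating triples: 120


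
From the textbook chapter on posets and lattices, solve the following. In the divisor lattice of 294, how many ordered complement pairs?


Complement pair (a,b): a meet b = bottom, a join b = top.
Here: gcd(a,b)=1 and lcm(a,b)=294, i.e. a*b=294 with a,b coprime.
Pairs found: (1,294), (2,147), (3,98), (6,49), ... (4 more)
Total ordered pairs: 8


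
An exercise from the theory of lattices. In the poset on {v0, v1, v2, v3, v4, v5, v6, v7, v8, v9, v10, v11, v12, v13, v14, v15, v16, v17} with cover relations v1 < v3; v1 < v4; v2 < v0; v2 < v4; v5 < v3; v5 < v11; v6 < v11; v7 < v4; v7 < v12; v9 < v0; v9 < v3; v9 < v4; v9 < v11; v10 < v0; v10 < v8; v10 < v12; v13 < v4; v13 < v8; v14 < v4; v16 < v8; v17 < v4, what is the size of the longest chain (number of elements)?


A chain is a totally ordered subset; we count the number of elements in a maximum chain.
Compute, for each element x, the size of the longest chain ending at x:
  v1: 1
  v2: 1
  v5: 1
  v6: 1
  v7: 1
  v9: 1
  ...
A maximum chain: v2 < v0
Number of elements in the longest chain: 2


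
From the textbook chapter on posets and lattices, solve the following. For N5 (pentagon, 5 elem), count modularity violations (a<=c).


Modular law: if a <= c then a v (b ^ c) = (a v b) ^ c.
Check all triples (a,b,c) with a <= c among 5 elements.
  e.g. a=a, b=c, c=b: lhs=a != rhs=b
Total violating triples: 1


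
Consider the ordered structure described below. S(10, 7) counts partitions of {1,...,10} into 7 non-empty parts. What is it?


S(n,k) = k*S(n-1,k) + S(n-1,k-1).
S(9,7) = 462, S(9,6) = 2646
S(10,7) = 7*462 + 2646 = 3234 + 2646
S(10,7) = 5880


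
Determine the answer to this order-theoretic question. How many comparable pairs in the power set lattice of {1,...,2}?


A comparable pair {a,b} has a < b or b < a in the order.
Count unordered pairs where one element is strictly below the other.
Examples: {{},{1}}, {{},{2}}, {{},{1,2}}, {{1},{1,2}}, ...
Total comparable pairs: 5


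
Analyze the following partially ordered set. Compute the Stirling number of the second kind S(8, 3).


S(n,k) = k*S(n-1,k) + S(n-1,k-1).
S(7,3) = 301, S(7,2) = 63
S(8,3) = 3*301 + 63 = 903 + 63
S(8,3) = 966


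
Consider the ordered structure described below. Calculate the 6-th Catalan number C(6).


C(n) = C(2n, n) / (n+1).
C(12, 6) = 924
C(6) = 924 / 7 = 132


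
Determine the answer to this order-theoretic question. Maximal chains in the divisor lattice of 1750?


A maximal chain goes from the minimum element to a maximal element via cover relations.
Counting all min-to-max paths in the cover graph.
Total maximal chains: 20


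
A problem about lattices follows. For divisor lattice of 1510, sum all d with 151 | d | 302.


Interval [151,302] in divisors of 1510: [151, 302]
Sum = 453


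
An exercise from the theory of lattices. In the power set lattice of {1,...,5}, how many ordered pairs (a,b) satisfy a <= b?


The order relation is {(a,b) : a <= b}, reflexive so it includes (a,a).
Examples: ({},{}), ({},{1,2}), ({},{1,2,3}), ({},{1,2,3,4}), ({},{1,2,3,4,5}), ...
Total ordered pairs: 243


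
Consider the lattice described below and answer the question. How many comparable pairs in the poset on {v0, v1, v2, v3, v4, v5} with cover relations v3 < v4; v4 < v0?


A comparable pair {a,b} has a < b or b < a in the order.
Count unordered pairs where one element is strictly below the other.
Examples: {v0,v3}, {v0,v4}, {v3,v4}
Total comparable pairs: 3


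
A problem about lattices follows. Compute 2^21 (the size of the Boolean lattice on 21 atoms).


Power set = 2^n.
2^21 = 2097152


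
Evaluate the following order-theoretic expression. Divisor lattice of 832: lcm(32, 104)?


Join=lcm.
gcd(32,104)=8
lcm=416


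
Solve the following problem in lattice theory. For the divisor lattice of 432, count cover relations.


A cover relation a -< b holds when a < b with no c strictly between.
Cover relations:
  1 -< 2
  1 -< 3
  2 -< 4
  2 -< 6
  3 -< 6
  3 -< 9
  4 -< 8
  4 -< 12
  ...23 more
Total: 31


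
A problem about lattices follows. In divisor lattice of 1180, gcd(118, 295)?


Meet=gcd.
gcd(118,295)=59


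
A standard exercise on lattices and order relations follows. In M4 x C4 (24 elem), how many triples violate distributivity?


Distributive law: a ^ (b v c) = (a ^ b) v (a ^ c).
Check all 24^3 = 13824 ordered triples (a,b,c).
  e.g. a=(a1,0), b=(a2,0), c=(a3,0): lhs=(a1,0) != rhs=(0,0)
  e.g. a=(a1,0), b=(a2,0), c=(a3,1): lhs=(a1,0) != rhs=(0,0)
Total violating triples: 1536


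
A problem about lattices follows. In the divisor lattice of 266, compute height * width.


Height = length of longest chain minus 1; width = size of largest antichain.
A maximum chain: 1 | 19 | 133 | 266  (height 3).
A maximum antichain: {2, 7, 19}  (width 3).
Product = 3 * 3 = 9


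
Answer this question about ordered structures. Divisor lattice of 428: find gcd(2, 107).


In a divisor lattice, meet = gcd (greatest common divisor).
By Euclidean algorithm or factoring: gcd(2,107) = 1


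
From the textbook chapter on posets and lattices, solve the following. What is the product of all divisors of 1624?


Divisors of 1624: [1, 2, 4, 7, 8, 14, 28, 29, 56, 58, 116, 203, 232, 406, 812, 1624]
Product = n^(d(n)/2) = 1624^(16/2)
Product = 48382488186132912853221376


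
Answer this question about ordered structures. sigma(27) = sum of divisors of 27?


sigma(n) = sum of divisors.
Divisors of 27: [1, 3, 9, 27]
Sum = 40


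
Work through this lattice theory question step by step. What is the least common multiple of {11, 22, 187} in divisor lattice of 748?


In a divisor lattice, join = lcm (least common multiple).
Compute lcm iteratively: start with first element, then lcm(current, next).
Elements: [11, 22, 187]
lcm(11,22) = 22
lcm(22,187) = 374
Final lcm = 374


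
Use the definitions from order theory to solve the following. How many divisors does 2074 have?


Divisors of 2074: [1, 2, 17, 34, 61, 122, 1037, 2074]
Count: 8


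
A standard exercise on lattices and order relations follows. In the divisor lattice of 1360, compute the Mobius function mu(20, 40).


In a divisor lattice, mu(a,b) = mu(b/a) where mu is the classical Mobius function.
b/a = 40/20 = 2
Prime factorization of 2: primes [2]
2 is squarefree with 1 prime factor(s), so mu(2) = (-1)^1 = -1


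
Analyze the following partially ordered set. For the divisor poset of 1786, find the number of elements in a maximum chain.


A chain is a totally ordered subset; we count the number of elements in a maximum chain.
Compute, for each element x, the size of the longest chain ending at x:
  1: 1
  2: 2
  19: 2
  47: 2
  38: 3
  94: 3
  ...
A maximum chain: 1 < 2 < 38 < 1786
Number of elements in the longest chain: 4


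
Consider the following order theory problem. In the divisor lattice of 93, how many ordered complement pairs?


Complement pair (a,b): a meet b = bottom, a join b = top.
Here: gcd(a,b)=1 and lcm(a,b)=93, i.e. a*b=93 with a,b coprime.
Pairs found: (1,93), (3,31), (31,3), (93,1)
Total ordered pairs: 4


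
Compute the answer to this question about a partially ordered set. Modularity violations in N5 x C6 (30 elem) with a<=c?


Modular law: if a <= c then a v (b ^ c) = (a v b) ^ c.
Check all triples (a,b,c) with a <= c among 30 elements.
  e.g. a=(a,0), b=(c,0), c=(b,0): lhs=(a,0) != rhs=(b,0)
  e.g. a=(a,0), b=(c,1), c=(b,0): lhs=(a,0) != rhs=(b,0)
Total violating triples: 126


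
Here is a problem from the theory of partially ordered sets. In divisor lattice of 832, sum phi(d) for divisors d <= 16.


Divisors of 832 up to 16: [1, 2, 4, 8, 13, 16]
phi values: [1, 1, 2, 4, 12, 8]
Sum = 28


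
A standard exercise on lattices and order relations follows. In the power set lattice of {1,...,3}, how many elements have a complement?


An element a is complemented if some b has a meet b = bottom, a join b = top.
every subset A has complement S\A, so all elements are complemented.
Complemented elements: {}, {1}, {2}, {3}, {1,2}, {1,3}, ... (2 more)
Count: 8


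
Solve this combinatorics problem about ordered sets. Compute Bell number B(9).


B(n) = number of set partitions of an n-element set.
B(n) satisfies the recurrence: B(n+1) = sum_k C(n,k)*B(k).
B(9) = 21147


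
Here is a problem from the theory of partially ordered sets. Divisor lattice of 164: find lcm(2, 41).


In a divisor lattice, join = lcm (least common multiple).
gcd(2,41) = 1
lcm(2,41) = 2*41/gcd = 82/1 = 82


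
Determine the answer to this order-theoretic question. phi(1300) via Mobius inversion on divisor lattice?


phi(n) = n * prod_{p|n} (1 - 1/p).
Prime divisors of 1300: [2, 5, 13]
phi(1300) = 1300 * (1 - 1/2) * (1 - 1/5) * (1 - 1/13)
phi(1300) = 480


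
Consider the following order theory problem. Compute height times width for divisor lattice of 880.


Height = length of longest chain minus 1; width = size of largest antichain.
A maximum chain: 1 | 11 | 55 | 110 | 220 | 440 | 880  (height 6).
A maximum antichain: {4, 10, 22, 55}  (width 4).
Product = 6 * 4 = 24


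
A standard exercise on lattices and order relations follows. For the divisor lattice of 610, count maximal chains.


A maximal chain goes from the minimum element to a maximal element via cover relations.
Counting all min-to-max paths in the cover graph.
Total maximal chains: 6


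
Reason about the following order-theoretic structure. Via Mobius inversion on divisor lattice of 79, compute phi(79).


phi(n) = n * prod_{p|n} (1 - 1/p).
Prime divisors of 79: [79]
phi(79) = 79 * (1 - 1/79)
phi(79) = 78


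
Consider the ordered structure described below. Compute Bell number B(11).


B(n) = number of set partitions of an n-element set.
B(n) satisfies the recurrence: B(n+1) = sum_k C(n,k)*B(k).
B(11) = 678570


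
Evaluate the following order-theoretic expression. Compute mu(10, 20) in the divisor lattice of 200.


In a divisor lattice, mu(a,b) = mu(b/a) where mu is the classical Mobius function.
b/a = 20/10 = 2
Prime factorization of 2: primes [2]
2 is squarefree with 1 prime factor(s), so mu(2) = (-1)^1 = -1


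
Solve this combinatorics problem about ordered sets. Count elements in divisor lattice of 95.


Divisors of 95: [1, 5, 19, 95]
Count: 4


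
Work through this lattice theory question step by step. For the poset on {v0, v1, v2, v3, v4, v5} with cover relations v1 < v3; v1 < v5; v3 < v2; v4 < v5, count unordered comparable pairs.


A comparable pair {a,b} has a < b or b < a in the order.
Count unordered pairs where one element is strictly below the other.
Examples: {v1,v2}, {v1,v3}, {v1,v5}, {v2,v3}, ...
Total comparable pairs: 5


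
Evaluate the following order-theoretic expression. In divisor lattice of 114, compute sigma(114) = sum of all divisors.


sigma(n) = sum of divisors.
Divisors of 114: [1, 2, 3, 6, 19, 38, 57, 114]
Sum = 240


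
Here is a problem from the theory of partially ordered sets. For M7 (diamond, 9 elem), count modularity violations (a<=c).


Modular law: if a <= c then a v (b ^ c) = (a v b) ^ c.
Check all triples (a,b,c) with a <= c among 9 elements.
This lattice is modular (diamonds M_m and their chain-products are modular).
Total violating triples: 0


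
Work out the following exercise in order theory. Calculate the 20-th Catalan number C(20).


C(n) = C(2n, n) / (n+1).
C(40, 20) = 137846528820
C(20) = 137846528820 / 21 = 6564120420


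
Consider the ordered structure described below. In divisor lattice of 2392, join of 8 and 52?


In a divisor lattice, join = lcm (least common multiple).
gcd(8,52) = 4
lcm(8,52) = 8*52/gcd = 416/4 = 104


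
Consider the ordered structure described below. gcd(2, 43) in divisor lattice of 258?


Meet=gcd.
gcd(2,43)=1


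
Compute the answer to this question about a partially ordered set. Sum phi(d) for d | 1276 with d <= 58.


Divisors of 1276 up to 58: [1, 2, 4, 11, 22, 29, 44, 58]
phi values: [1, 1, 2, 10, 10, 28, 20, 28]
Sum = 100


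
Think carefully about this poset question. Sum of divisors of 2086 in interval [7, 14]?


Interval [7,14] in divisors of 2086: [7, 14]
Sum = 21


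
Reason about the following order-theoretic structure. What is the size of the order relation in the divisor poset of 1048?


The order relation is {(a,b) : a <= b}, reflexive so it includes (a,a).
Examples: (1,1), (1,1048), (1,131), (1,2), (1,262), ...
Total ordered pairs: 30


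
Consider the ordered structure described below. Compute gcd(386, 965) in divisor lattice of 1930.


In a divisor lattice, meet = gcd (greatest common divisor).
By Euclidean algorithm or factoring: gcd(386,965) = 193


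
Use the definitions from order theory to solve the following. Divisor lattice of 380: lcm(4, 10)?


Join=lcm.
gcd(4,10)=2
lcm=20


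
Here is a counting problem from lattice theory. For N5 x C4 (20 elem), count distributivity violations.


Distributive law: a ^ (b v c) = (a ^ b) v (a ^ c).
Check all 20^3 = 8000 ordered triples (a,b,c).
  e.g. a=(b,0), b=(a,0), c=(c,0): lhs=(b,0) != rhs=(a,0)
  e.g. a=(b,0), b=(a,0), c=(c,1): lhs=(b,0) != rhs=(a,0)
Total violating triples: 128


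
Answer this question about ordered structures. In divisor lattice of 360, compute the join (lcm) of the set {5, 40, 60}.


In a divisor lattice, join = lcm (least common multiple).
Compute lcm iteratively: start with first element, then lcm(current, next).
Elements: [5, 40, 60]
lcm(5,40) = 40
lcm(40,60) = 120
Final lcm = 120


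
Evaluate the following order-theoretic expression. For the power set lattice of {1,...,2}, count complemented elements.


An element a is complemented if some b has a meet b = bottom, a join b = top.
every subset A has complement S\A, so all elements are complemented.
Complemented elements: {}, {1}, {2}, {1,2}
Count: 4


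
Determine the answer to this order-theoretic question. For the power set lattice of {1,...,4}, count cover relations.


A cover relation a -< b holds when a < b with no c strictly between.
Cover relations:
  {} -< {1}
  {} -< {2}
  {} -< {3}
  {} -< {4}
  {1} -< {1,2}
  {1} -< {1,3}
  {1} -< {1,4}
  {2} -< {1,2}
  ...24 more
Total: 32


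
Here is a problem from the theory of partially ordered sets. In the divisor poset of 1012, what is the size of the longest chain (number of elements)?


A chain is a totally ordered subset; we count the number of elements in a maximum chain.
Compute, for each element x, the size of the longest chain ending at x:
  1: 1
  2: 2
  11: 2
  23: 2
  4: 3
  22: 3
  ...
A maximum chain: 1 < 2 < 4 < 44 < 1012
Number of elements in the longest chain: 5


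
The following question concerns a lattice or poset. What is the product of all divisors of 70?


Divisors of 70: [1, 2, 5, 7, 10, 14, 35, 70]
Product = n^(d(n)/2) = 70^(8/2)
Product = 24010000


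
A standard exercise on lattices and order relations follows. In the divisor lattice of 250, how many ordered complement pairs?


Complement pair (a,b): a meet b = bottom, a join b = top.
Here: gcd(a,b)=1 and lcm(a,b)=250, i.e. a*b=250 with a,b coprime.
Pairs found: (1,250), (2,125), (125,2), (250,1)
Total ordered pairs: 4


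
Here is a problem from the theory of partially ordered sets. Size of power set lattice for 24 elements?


Power set = 2^n.
2^24 = 16777216


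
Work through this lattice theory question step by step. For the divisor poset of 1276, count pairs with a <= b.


The order relation is {(a,b) : a <= b}, reflexive so it includes (a,a).
Examples: (1,1), (1,11), (1,116), (1,1276), (1,2), ...
Total ordered pairs: 54


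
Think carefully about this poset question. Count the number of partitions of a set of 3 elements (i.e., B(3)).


B(n) = number of set partitions of an n-element set.
B(n) satisfies the recurrence: B(n+1) = sum_k C(n,k)*B(k).
B(3) = 5


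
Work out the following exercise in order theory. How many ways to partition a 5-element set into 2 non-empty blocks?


S(n,k) = k*S(n-1,k) + S(n-1,k-1).
S(4,2) = 7, S(4,1) = 1
S(5,2) = 2*7 + 1 = 14 + 1
S(5,2) = 15


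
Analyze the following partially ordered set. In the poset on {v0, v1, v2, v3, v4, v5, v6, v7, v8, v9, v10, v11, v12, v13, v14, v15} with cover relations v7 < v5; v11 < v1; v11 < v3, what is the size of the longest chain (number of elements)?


A chain is a totally ordered subset; we count the number of elements in a maximum chain.
Compute, for each element x, the size of the longest chain ending at x:
  v0: 1
  v2: 1
  v4: 1
  v6: 1
  v7: 1
  v8: 1
  ...
A maximum chain: v11 < v1
Number of elements in the longest chain: 2


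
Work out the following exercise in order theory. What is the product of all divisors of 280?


Divisors of 280: [1, 2, 4, 5, 7, 8, 10, 14, 20, 28, 35, 40, 56, 70, 140, 280]
Product = n^(d(n)/2) = 280^(16/2)
Product = 37780199833600000000


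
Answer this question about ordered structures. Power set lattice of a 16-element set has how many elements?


Power set = 2^n.
2^16 = 65536


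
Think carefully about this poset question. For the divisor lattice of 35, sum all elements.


sigma(n) = sum of divisors.
Divisors of 35: [1, 5, 7, 35]
Sum = 48


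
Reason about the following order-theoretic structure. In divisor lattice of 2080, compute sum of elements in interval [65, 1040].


Interval [65,1040] in divisors of 2080: [65, 130, 260, 520, 1040]
Sum = 2015


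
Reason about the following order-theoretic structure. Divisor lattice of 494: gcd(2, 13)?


Meet=gcd.
gcd(2,13)=1


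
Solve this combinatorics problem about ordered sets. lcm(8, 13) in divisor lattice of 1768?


Join=lcm.
gcd(8,13)=1
lcm=104


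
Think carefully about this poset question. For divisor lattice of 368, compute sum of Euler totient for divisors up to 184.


Divisors of 368 up to 184: [1, 2, 4, 8, 16, 23, 46, 92, 184]
phi values: [1, 1, 2, 4, 8, 22, 22, 44, 88]
Sum = 192


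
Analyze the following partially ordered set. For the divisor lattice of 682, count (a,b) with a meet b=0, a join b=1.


Complement pair (a,b): a meet b = bottom, a join b = top.
Here: gcd(a,b)=1 and lcm(a,b)=682, i.e. a*b=682 with a,b coprime.
Pairs found: (1,682), (2,341), (11,62), (22,31), ... (4 more)
Total ordered pairs: 8


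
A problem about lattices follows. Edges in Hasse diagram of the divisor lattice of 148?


A cover relation a -< b holds when a < b with no c strictly between.
Cover relations:
  1 -< 2
  1 -< 37
  2 -< 4
  2 -< 74
  4 -< 148
  37 -< 74
  74 -< 148
Total: 7


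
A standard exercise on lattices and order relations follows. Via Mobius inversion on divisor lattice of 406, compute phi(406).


phi(n) = n * prod_{p|n} (1 - 1/p).
Prime divisors of 406: [2, 7, 29]
phi(406) = 406 * (1 - 1/2) * (1 - 1/7) * (1 - 1/29)
phi(406) = 168


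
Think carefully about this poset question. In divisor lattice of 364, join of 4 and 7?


In a divisor lattice, join = lcm (least common multiple).
gcd(4,7) = 1
lcm(4,7) = 4*7/gcd = 28/1 = 28


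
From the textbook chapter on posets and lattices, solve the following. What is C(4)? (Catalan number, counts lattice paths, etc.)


C(n) = C(2n, n) / (n+1).
C(8, 4) = 70
C(4) = 70 / 5 = 14


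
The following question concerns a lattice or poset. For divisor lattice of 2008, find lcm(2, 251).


In a divisor lattice, join = lcm (least common multiple).
Compute lcm iteratively: start with first element, then lcm(current, next).
Elements: [2, 251]
lcm(2,251) = 502
Final lcm = 502


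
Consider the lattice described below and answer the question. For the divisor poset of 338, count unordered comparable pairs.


A comparable pair {a,b} has a < b or b < a in the order.
Count unordered pairs where one element is strictly below the other.
Examples: {1,2}, {1,13}, {1,26}, {1,169}, ...
Total comparable pairs: 12


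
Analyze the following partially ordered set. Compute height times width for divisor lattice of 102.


Height = length of longest chain minus 1; width = size of largest antichain.
A maximum chain: 1 | 17 | 51 | 102  (height 3).
A maximum antichain: {2, 3, 17}  (width 3).
Product = 3 * 3 = 9


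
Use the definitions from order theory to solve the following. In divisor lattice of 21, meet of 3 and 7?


In a divisor lattice, meet = gcd (greatest common divisor).
By Euclidean algorithm or factoring: gcd(3,7) = 1
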